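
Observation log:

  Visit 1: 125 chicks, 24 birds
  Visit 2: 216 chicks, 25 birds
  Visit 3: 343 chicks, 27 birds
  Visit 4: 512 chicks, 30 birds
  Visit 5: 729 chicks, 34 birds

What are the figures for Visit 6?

For the chicks, perfect cubes: 5³, 6³, 7³, …: 125, 216, 343, 512, 729 → 1000.
Birds: differences are 1, 2, 3, … (increasing by 1 each time), so 24, 25, 27, 30, 34 → 39.
Combining the parts gives 1000 chicks, 39 birds.

1000 chicks, 39 birds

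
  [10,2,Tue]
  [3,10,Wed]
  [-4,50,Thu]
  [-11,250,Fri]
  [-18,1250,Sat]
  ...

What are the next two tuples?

[-25,6250,Sun], [-32,31250,Mon]

First coordinate: 10, 3, -4, -11, -18 → -25 → -32 (−7 each step).
Second coordinate: 2, 10, 50, 250, 1250 → 6250 → 31250 (×5 each step).
Day: runs through the weekdays Mon→Sun, so Tue, Wed, Thu, Fri, Sat → Sun → Mon.
So the next two tuples are [-25,6250,Sun] and [-32,31250,Mon].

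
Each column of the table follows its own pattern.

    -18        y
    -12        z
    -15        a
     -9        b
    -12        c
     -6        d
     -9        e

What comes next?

-3  f

For the first component, alternating steps +6, −3, +6, −3, …: -18, -12, -15, -9, -12, -6, -9 → -3.
Letter: letters move forward 1 place in the alphabet, wrapping Z→A, so y, z, a, b, c, d, e → f.
Combining the parts gives -3  f.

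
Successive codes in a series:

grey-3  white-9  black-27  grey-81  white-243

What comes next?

Shade: grey, white, black, grey, white → black (repeats grey → white → black).
For the second component, ×3 each step: 3, 9, 27, 81, 243 → 729.
So the next code is black-729.

black-729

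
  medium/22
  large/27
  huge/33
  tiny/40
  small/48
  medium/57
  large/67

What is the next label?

For the size, repeats medium → large → huge → tiny → small: medium, large, huge, tiny, small, medium, large → huge.
Second component: differences are 5, 6, 7, … (increasing by 1 each time), so 22, 27, 33, 40, 48, 57, 67 → 78.
Combining the parts gives huge/78.

huge/78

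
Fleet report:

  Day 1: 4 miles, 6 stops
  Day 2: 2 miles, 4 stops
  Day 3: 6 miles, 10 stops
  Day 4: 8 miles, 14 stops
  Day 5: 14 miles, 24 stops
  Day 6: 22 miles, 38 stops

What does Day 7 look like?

36 miles, 62 stops

Miles: each term is the sum of the two before it, so 4, 2, 6, 8, 14, 22 → 36.
Stops: 6, 4, 10, 14, 24, 38 → 62 (each term is the sum of the two before it).
Putting it together: 36 miles, 62 stops.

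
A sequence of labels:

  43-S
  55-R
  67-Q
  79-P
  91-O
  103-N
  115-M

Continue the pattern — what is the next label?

127-L

First component: 43, 55, 67, 79, 91, 103, 115 → 127 (+12 each step).
Letter — letters move back 1 place in the alphabet: S, R, Q, P, O, N, M → L.
Putting it together: 127-L.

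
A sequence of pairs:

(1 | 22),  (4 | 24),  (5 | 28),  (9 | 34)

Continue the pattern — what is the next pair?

For the first value, each term is the sum of the two before it: 1, 4, 5, 9 → 14.
Second value: differences are 2, 4, 6, … (increasing by 2 each time), so 22, 24, 28, 34 → 42.
Putting it together: (14 | 42).

(14 | 42)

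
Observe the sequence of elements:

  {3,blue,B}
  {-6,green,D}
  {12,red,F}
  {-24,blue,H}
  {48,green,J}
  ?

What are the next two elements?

First coordinate: ×(-2) each step; 3, -6, 12, -24, 48 → -96 → 192.
For the colour, repeats blue → green → red: blue, green, red, blue, green → red → blue.
Letter — letters move forward 2 places in the alphabet: B, D, F, H, J → L → N.
So the next two elements are {-96,red,L} and {192,blue,N}.

{-96,red,L}, {192,blue,N}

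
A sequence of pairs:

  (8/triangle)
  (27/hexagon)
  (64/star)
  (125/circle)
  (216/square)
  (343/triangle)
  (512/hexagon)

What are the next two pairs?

First slot: 8, 27, 64, 125, 216, 343, 512 → 729 → 1000 (perfect cubes: 2³, 3³, 4³, …).
Shape — repeats triangle → hexagon → star → circle → square: triangle, hexagon, star, circle, square, triangle, hexagon → star → circle.
So the next two pairs are (729/star) and (1000/circle).

(729/star), (1000/circle)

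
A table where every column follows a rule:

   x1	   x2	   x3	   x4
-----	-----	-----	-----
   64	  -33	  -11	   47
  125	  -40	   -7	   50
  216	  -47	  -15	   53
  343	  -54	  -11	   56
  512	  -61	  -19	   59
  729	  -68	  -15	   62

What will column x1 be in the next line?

Column x1: perfect cubes: 4³, 5³, 6³, …; 64, 125, 216, 343, 512, 729 → 1000.
For the column x2, −7 each step: -33, -40, -47, -54, -61, -68 → -75.
Column x3 — alternating steps +4, −8, +4, −8, …: -11, -7, -15, -11, -19, -15 → -23.
Column x4 — +3 each step: 47, 50, 53, 56, 59, 62 → 65.

1000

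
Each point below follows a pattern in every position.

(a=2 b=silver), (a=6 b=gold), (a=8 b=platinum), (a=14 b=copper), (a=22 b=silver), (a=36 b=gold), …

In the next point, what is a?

58

A goes 2, 6, 8, 14, 22, 36 → 58 (each term is the sum of the two before it).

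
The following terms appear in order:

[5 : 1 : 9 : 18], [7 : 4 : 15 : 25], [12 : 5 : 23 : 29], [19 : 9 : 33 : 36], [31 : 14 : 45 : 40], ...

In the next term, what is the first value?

50

First value: 5, 7, 12, 19, 31 → 50 (each term is the sum of the two before it).
For the second value, each term is the sum of the two before it: 1, 4, 5, 9, 14 → 23.
Third value: 9, 15, 23, 33, 45 → 59 (differences are 6, 8, 10, … (increasing by 2 each time)).
Fourth value goes 18, 25, 29, 36, 40 → 47 (alternating steps +7, +4, +7, +4, …).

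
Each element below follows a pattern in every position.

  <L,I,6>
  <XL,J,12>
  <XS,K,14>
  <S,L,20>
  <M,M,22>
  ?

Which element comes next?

Size: runs through clothing sizes XS→XL; L, XL, XS, S, M → L.
Letter: letters move forward 1 place in the alphabet; I, J, K, L, M → N.
Third component: 6, 12, 14, 20, 22 → 28 (alternating steps +6, +2, +6, +2, …).
So the next element is <L,N,28>.

<L,N,28>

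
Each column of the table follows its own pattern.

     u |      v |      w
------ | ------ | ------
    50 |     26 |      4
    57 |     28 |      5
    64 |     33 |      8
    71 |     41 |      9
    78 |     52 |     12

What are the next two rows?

For the column u, +7 each step: 50, 57, 64, 71, 78 → 85 → 92.
For the column v, differences are 2, 5, 8, … (increasing by 3 each time): 26, 28, 33, 41, 52 → 66 → 83.
Column w goes 4, 5, 8, 9, 12 → 13 → 16 (alternating steps +1, +3, +1, +3, …).
Putting the parts together: 85  66  13 and then 92  83  16.

85  66  13; 92  83  16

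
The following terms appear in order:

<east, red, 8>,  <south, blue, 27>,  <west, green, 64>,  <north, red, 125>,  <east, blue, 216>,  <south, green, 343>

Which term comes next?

<west, red, 512>

Direction: repeats east → south → west → north, so east, south, west, north, east, south → west.
For the colour, repeats red → blue → green: red, blue, green, red, blue, green → red.
Third slot: perfect cubes: 2³, 3³, 4³, …; 8, 27, 64, 125, 216, 343 → 512.
So the next term is <west, red, 512>.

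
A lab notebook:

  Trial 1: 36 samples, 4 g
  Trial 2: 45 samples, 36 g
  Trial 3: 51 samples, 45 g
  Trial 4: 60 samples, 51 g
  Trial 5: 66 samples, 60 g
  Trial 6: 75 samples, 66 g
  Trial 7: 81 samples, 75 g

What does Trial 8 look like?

90 samples, 81 g

Samples: alternating steps +9, +6, +9, +6, …, so 36, 45, 51, 60, 66, 75, 81 → 90.
G — always the previous value of the samples: 4, 36, 45, 51, 60, 66, 75 → 81.
Putting it together: 90 samples, 81 g.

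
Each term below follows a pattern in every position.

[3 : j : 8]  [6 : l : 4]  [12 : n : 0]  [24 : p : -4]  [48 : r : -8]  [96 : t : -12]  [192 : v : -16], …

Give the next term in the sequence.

First coordinate: ×2 each step; 3, 6, 12, 24, 48, 96, 192 → 384.
Letter: j, l, n, p, r, t, v → x (letters move forward 2 places in the alphabet).
Third coordinate goes 8, 4, 0, -4, -8, -12, -16 → -20 (−4 each step).
Combining the parts gives [384 : x : -20].

[384 : x : -20]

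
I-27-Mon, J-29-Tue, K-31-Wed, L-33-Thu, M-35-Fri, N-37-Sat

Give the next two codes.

Letter: I, J, K, L, M, N → O → P (letters move forward 1 place in the alphabet).
Second component: +2 each step; 27, 29, 31, 33, 35, 37 → 39 → 41.
Day: Mon, Tue, Wed, Thu, Fri, Sat → Sun → Mon (runs through the weekdays Mon→Sun).
So the next two codes are O-39-Sun and P-41-Mon.

O-39-Sun, P-41-Mon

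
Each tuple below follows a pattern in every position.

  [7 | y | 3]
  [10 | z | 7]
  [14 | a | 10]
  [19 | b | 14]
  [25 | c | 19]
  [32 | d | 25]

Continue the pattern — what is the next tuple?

[40 | e | 32]

First component: differences are 3, 4, 5, … (increasing by 1 each time), so 7, 10, 14, 19, 25, 32 → 40.
For the letter, letters move forward 1 place in the alphabet, wrapping Z→A: y, z, a, b, c, d → e.
For the third component, always the previous value of the first component: 3, 7, 10, 14, 19, 25 → 32.
Putting it together: [40 | e | 32].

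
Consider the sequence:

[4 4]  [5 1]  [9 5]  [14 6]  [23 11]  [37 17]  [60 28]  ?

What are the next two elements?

[97 45], [157 73]

First slot: each term is the sum of the two before it; 4, 5, 9, 14, 23, 37, 60 → 97 → 157.
Second slot: each term is the sum of the two before it; 4, 1, 5, 6, 11, 17, 28 → 45 → 73.
So the next two elements are [97 45] and [157 73].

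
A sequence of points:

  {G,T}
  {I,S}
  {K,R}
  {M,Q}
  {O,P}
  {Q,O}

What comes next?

{S,N}

For the first letter, letters move forward 2 places in the alphabet: G, I, K, M, O, Q → S.
Second letter: T, S, R, Q, P, O → N (letters move back 1 place in the alphabet).
So the next point is {S,N}.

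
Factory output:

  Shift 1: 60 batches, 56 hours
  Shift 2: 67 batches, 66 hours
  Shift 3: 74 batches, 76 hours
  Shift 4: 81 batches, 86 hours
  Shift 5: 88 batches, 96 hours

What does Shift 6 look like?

Batches goes 60, 67, 74, 81, 88 → 95 (+7 each step).
Hours — +10 each step: 56, 66, 76, 86, 96 → 106.
Putting it together: 95 batches, 106 hours.

95 batches, 106 hours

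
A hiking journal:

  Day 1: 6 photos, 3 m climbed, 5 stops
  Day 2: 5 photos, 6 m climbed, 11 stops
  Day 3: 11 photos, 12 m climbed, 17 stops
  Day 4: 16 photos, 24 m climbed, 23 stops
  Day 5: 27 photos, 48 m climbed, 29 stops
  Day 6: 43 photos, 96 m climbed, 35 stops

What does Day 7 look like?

70 photos, 192 m climbed, 41 stops

Photos goes 6, 5, 11, 16, 27, 43 → 70 (each term is the sum of the two before it).
M climbed: ×2 each step; 3, 6, 12, 24, 48, 96 → 192.
Stops: +6 each step, so 5, 11, 17, 23, 29, 35 → 41.
Putting it together: 70 photos, 192 m climbed, 41 stops.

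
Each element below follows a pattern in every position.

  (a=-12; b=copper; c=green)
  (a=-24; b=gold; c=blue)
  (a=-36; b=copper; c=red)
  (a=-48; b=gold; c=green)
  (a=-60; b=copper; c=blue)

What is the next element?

(a=-72; b=gold; c=red)

A: -12, -24, -36, -48, -60 → -72 (−12 each step).
B — alternates copper ↔ gold: copper, gold, copper, gold, copper → gold.
C — repeats green → blue → red: green, blue, red, green, blue → red.
Combining the parts gives (a=-72; b=gold; c=red).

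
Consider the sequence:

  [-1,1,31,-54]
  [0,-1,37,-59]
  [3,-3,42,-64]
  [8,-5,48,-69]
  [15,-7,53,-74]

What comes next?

[24,-9,59,-79]

First slot: -1, 0, 3, 8, 15 → 24 (differences are 1, 3, 5, … (increasing by 2 each time)).
Second slot: 1, -1, -3, -5, -7 → -9 (−2 each step).
Third slot — alternating steps +6, +5, +6, +5, …: 31, 37, 42, 48, 53 → 59.
Fourth slot: −5 each step; -54, -59, -64, -69, -74 → -79.
Putting it together: [24,-9,59,-79].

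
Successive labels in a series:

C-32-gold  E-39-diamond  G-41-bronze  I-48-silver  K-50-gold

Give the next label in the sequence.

M-57-diamond

Letter: letters move forward 2 places in the alphabet, so C, E, G, I, K → M.
Second component — alternating steps +7, +2, +7, +2, …: 32, 39, 41, 48, 50 → 57.
Rank — repeats gold → diamond → bronze → silver: gold, diamond, bronze, silver, gold → diamond.
Combining the parts gives M-57-diamond.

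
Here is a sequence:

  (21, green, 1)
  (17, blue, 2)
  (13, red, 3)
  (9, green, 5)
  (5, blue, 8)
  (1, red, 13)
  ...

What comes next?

(-3, green, 21)

First component goes 21, 17, 13, 9, 5, 1 → -3 (−4 each step).
Colour: repeats green → blue → red; green, blue, red, green, blue, red → green.
For the third component, each term is the sum of the two before it: 1, 2, 3, 5, 8, 13 → 21.
Combining the parts gives (-3, green, 21).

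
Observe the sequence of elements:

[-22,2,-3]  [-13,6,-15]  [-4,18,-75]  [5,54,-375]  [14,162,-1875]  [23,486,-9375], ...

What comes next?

[32,1458,-46875]

First value: +9 each step, so -22, -13, -4, 5, 14, 23 → 32.
Second value: 2, 6, 18, 54, 162, 486 → 1458 (×3 each step).
For the third value, ×5 each step: -3, -15, -75, -375, -1875, -9375 → -46875.
Putting it together: [32,1458,-46875].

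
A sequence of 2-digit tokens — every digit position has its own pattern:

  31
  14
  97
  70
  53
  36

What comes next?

19

First digit: −2 each step, mod 10; 3, 1, 9, 7, 5, 3 → 1.
For the second digit, +3 each step, mod 10: 1, 4, 7, 0, 3, 6 → 9.
So the next token is 19.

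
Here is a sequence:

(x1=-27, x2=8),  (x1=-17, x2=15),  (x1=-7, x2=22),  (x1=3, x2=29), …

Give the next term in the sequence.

X1: +10 each step, so -27, -17, -7, 3 → 13.
X2 goes 8, 15, 22, 29 → 36 (+7 each step).
Combining the parts gives (x1=13, x2=36).

(x1=13, x2=36)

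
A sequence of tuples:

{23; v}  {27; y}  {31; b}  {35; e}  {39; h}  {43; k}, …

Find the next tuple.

First part: +4 each step; 23, 27, 31, 35, 39, 43 → 47.
Letter — letters move forward 3 places in the alphabet, wrapping Z→A: v, y, b, e, h, k → n.
So the next tuple is {47; n}.

{47; n}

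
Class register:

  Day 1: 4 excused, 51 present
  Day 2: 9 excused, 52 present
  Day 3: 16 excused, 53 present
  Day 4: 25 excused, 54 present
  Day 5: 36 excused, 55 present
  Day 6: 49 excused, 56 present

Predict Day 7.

64 excused, 57 present

Excused: 4, 9, 16, 25, 36, 49 → 64 (perfect squares: 2², 3², 4², …).
Present — +1 each step: 51, 52, 53, 54, 55, 56 → 57.
Combining the parts gives 64 excused, 57 present.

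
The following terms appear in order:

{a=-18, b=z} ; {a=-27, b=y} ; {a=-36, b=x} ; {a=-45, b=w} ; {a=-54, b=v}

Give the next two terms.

{a=-63, b=u}, {a=-72, b=t}

For the a, −9 each step: -18, -27, -36, -45, -54 → -63 → -72.
B: z, y, x, w, v → u → t (letters move back 1 place in the alphabet).
Putting the parts together: {a=-63, b=u} and then {a=-72, b=t}.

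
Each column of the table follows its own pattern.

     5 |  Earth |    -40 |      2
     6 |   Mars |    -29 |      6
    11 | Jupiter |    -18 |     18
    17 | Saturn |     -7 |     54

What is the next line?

28  Uranus  4  162

First component: each term is the sum of the two before it, so 5, 6, 11, 17 → 28.
Planet: runs through the planets Mercury→Neptune; Earth, Mars, Jupiter, Saturn → Uranus.
Third component: -40, -29, -18, -7 → 4 (+11 each step).
Fourth component — ×3 each step: 2, 6, 18, 54 → 162.
So the next line is 28  Uranus  4  162.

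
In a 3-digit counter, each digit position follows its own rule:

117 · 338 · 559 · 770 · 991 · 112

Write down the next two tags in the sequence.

First digit: +2 each step, mod 10, so 1, 3, 5, 7, 9, 1 → 3 → 5.
Second digit goes 1, 3, 5, 7, 9, 1 → 3 → 5 (+2 each step, mod 10).
Third digit: +1 each step, mod 10; 7, 8, 9, 0, 1, 2 → 3 → 4.
Putting the parts together: 333 and then 554.

333 then 554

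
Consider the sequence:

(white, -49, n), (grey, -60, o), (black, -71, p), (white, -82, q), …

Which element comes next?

(grey, -93, r)

Shade goes white, grey, black, white → grey (repeats white → grey → black).
For the second component, −11 each step: -49, -60, -71, -82 → -93.
Letter — letters move forward 1 place in the alphabet: n, o, p, q → r.
So the next element is (grey, -93, r).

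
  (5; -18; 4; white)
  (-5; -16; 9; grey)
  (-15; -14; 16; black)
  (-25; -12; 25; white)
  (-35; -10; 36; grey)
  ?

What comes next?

First slot goes 5, -5, -15, -25, -35 → -45 (−10 each step).
Second slot: -18, -16, -14, -12, -10 → -8 (+2 each step).
Third slot goes 4, 9, 16, 25, 36 → 49 (perfect squares: 2², 3², 4², …).
Shade: white, grey, black, white, grey → black (repeats white → grey → black).
So the next element is (-45; -8; 49; black).

(-45; -8; 49; black)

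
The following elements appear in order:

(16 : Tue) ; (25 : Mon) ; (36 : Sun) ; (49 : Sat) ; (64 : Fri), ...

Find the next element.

First slot: 16, 25, 36, 49, 64 → 81 (perfect squares: 4², 5², 6², …).
Day: runs backward through the weekdays Mon→Sun, so Tue, Mon, Sun, Sat, Fri → Thu.
Putting it together: (81 : Thu).

(81 : Thu)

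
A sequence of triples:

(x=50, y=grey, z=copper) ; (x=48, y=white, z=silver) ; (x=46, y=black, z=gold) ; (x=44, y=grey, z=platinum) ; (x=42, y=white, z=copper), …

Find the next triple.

X: −2 each step, so 50, 48, 46, 44, 42 → 40.
For the y, repeats grey → white → black: grey, white, black, grey, white → black.
Z: repeats copper → silver → gold → platinum; copper, silver, gold, platinum, copper → silver.
Putting it together: (x=40, y=black, z=silver).

(x=40, y=black, z=silver)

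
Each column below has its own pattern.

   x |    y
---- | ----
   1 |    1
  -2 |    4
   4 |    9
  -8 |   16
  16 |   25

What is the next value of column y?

Column y — perfect squares: 1², 2², 3², …: 1, 4, 9, 16, 25 → 36.

36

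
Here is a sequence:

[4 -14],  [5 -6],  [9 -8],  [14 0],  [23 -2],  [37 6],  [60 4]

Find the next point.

[97 12]

First coordinate — each term is the sum of the two before it: 4, 5, 9, 14, 23, 37, 60 → 97.
Second coordinate: -14, -6, -8, 0, -2, 6, 4 → 12 (alternating steps +8, −2, +8, −2, …).
So the next point is [97 12].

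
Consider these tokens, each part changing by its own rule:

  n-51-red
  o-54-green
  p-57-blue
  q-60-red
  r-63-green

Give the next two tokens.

Letter: letters move forward 1 place in the alphabet; n, o, p, q, r → s → t.
For the second component, +3 each step: 51, 54, 57, 60, 63 → 66 → 69.
For the colour, repeats red → green → blue: red, green, blue, red, green → blue → red.
Putting the parts together: s-66-blue and then t-69-red.

s-66-blue then t-69-red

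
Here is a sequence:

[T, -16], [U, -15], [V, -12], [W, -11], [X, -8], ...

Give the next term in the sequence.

Letter: letters move forward 1 place in the alphabet, so T, U, V, W, X → Y.
Second entry: -16, -15, -12, -11, -8 → -7 (alternating steps +1, +3, +1, +3, …).
So the next term is [Y, -7].

[Y, -7]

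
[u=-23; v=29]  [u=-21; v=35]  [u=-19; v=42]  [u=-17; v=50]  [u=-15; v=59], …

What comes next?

[u=-13; v=69]

U: +2 each step, so -23, -21, -19, -17, -15 → -13.
V: differences are 6, 7, 8, … (increasing by 1 each time); 29, 35, 42, 50, 59 → 69.
So the next tuple is [u=-13; v=69].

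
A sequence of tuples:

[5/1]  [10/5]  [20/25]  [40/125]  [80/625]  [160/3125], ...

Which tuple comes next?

[320/15625]

First part — ×2 each step: 5, 10, 20, 40, 80, 160 → 320.
Second part goes 1, 5, 25, 125, 625, 3125 → 15625 (×5 each step).
So the next tuple is [320/15625].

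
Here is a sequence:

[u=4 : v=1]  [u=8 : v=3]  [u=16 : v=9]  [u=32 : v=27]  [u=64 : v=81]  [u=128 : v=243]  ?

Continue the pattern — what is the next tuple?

U: ×2 each step; 4, 8, 16, 32, 64, 128 → 256.
For the v, ×3 each step: 1, 3, 9, 27, 81, 243 → 729.
Combining the parts gives [u=256 : v=729].

[u=256 : v=729]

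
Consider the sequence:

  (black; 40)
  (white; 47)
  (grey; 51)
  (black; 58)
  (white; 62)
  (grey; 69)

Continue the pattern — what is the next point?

Shade: repeats black → white → grey, so black, white, grey, black, white, grey → black.
Second entry — alternating steps +7, +4, +7, +4, …: 40, 47, 51, 58, 62, 69 → 73.
Putting it together: (black; 73).

(black; 73)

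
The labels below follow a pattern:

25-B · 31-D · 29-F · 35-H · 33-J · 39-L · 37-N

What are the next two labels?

43-P then 41-R

First component: alternating steps +6, −2, +6, −2, …; 25, 31, 29, 35, 33, 39, 37 → 43 → 41.
Letter goes B, D, F, H, J, L, N → P → R (letters move forward 2 places in the alphabet).
Putting the parts together: 43-P and then 41-R.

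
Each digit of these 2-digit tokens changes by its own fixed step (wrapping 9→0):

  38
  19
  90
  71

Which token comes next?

52

For the first digit, −2 each step, mod 10: 3, 1, 9, 7 → 5.
Second digit: +1 each step, mod 10, so 8, 9, 0, 1 → 2.
Putting it together: 52.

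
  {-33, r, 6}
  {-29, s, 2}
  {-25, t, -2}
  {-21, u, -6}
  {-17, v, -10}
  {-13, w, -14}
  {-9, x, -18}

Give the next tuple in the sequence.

{-5, y, -22}

First component: +4 each step; -33, -29, -25, -21, -17, -13, -9 → -5.
For the letter, letters move forward 1 place in the alphabet: r, s, t, u, v, w, x → y.
Third component goes 6, 2, -2, -6, -10, -14, -18 → -22 (together with the first component always sums to -27).
Putting it together: {-5, y, -22}.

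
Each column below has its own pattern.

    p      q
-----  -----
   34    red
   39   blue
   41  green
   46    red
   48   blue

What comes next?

Column p: 34, 39, 41, 46, 48 → 53 (alternating steps +5, +2, +5, +2, …).
Column q — repeats red → blue → green: red, blue, green, red, blue → green.
Combining the parts gives 53  green.

53  green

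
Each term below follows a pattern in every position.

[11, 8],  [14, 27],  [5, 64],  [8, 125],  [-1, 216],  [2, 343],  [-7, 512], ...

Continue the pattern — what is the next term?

First part: 11, 14, 5, 8, -1, 2, -7 → -4 (alternating steps +3, −9, +3, −9, …).
Second part — perfect cubes: 2³, 3³, 4³, …: 8, 27, 64, 125, 216, 343, 512 → 729.
Combining the parts gives [-4, 729].

[-4, 729]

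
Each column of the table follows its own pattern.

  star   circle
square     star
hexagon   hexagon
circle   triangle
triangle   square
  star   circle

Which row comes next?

square  star

First shape — repeats star → square → hexagon → circle → triangle: star, square, hexagon, circle, triangle, star → square.
Second shape — repeats circle → star → hexagon → triangle → square: circle, star, hexagon, triangle, square, circle → star.
Combining the parts gives square  star.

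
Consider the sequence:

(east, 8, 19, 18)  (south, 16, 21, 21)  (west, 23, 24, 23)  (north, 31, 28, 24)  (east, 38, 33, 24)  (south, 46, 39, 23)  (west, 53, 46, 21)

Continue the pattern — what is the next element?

(north, 61, 54, 18)

Direction: repeats east → south → west → north, so east, south, west, north, east, south, west → north.
Second value — alternating steps +8, +7, +8, +7, …: 8, 16, 23, 31, 38, 46, 53 → 61.
Third value — differences are 2, 3, 4, … (increasing by 1 each time): 19, 21, 24, 28, 33, 39, 46 → 54.
For the fourth value, differences are 3, 2, 1, … (decreasing by 1 each time): 18, 21, 23, 24, 24, 23, 21 → 18.
Putting it together: (north, 61, 54, 18).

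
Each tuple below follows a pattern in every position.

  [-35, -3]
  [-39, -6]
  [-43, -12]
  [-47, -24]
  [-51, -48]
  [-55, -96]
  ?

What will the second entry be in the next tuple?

-192

Second entry — ×2 each step: -3, -6, -12, -24, -48, -96 → -192.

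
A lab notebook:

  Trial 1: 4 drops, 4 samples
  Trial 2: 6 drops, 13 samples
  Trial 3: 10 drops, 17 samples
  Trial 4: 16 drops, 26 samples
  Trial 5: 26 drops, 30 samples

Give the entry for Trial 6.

42 drops, 39 samples

For the drops, each term is the sum of the two before it: 4, 6, 10, 16, 26 → 42.
Samples: 4, 13, 17, 26, 30 → 39 (alternating steps +9, +4, +9, +4, …).
Putting it together: 42 drops, 39 samples.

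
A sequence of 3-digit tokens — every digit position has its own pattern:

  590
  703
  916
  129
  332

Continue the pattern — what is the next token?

First digit goes 5, 7, 9, 1, 3 → 5 (+2 each step, mod 10).
Second digit: +1 each step, mod 10; 9, 0, 1, 2, 3 → 4.
Third digit: +3 each step, mod 10; 0, 3, 6, 9, 2 → 5.
Combining the parts gives 545.

545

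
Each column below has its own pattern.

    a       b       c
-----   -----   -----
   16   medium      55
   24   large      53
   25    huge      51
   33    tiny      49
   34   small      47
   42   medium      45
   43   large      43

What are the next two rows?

51  huge  41; 52  tiny  39

Column a: alternating steps +8, +1, +8, +1, …; 16, 24, 25, 33, 34, 42, 43 → 51 → 52.
Column b: medium, large, huge, tiny, small, medium, large → huge → tiny (repeats medium → large → huge → tiny → small).
Column c: −2 each step, so 55, 53, 51, 49, 47, 45, 43 → 41 → 39.
So the next two rows are 51  huge  41 and 52  tiny  39.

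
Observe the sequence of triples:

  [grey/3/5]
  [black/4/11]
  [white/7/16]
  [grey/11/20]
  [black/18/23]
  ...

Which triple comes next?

[white/29/25]

Shade: repeats grey → black → white; grey, black, white, grey, black → white.
For the second value, each term is the sum of the two before it: 3, 4, 7, 11, 18 → 29.
Third value: differences are 6, 5, 4, … (decreasing by 1 each time), so 5, 11, 16, 20, 23 → 25.
So the next triple is [white/29/25].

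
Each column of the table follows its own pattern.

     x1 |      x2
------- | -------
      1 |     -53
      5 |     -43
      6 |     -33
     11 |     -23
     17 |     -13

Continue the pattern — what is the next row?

Column x1: each term is the sum of the two before it, so 1, 5, 6, 11, 17 → 28.
Column x2: -53, -43, -33, -23, -13 → -3 (+10 each step).
So the next row is 28  -3.

28  -3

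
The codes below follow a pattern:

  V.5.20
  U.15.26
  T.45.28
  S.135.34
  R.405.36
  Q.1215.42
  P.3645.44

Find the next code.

O.10935.50

Letter goes V, U, T, S, R, Q, P → O (letters move back 1 place in the alphabet).
Second component goes 5, 15, 45, 135, 405, 1215, 3645 → 10935 (×3 each step).
For the third component, alternating steps +6, +2, +6, +2, …: 20, 26, 28, 34, 36, 42, 44 → 50.
Putting it together: O.10935.50.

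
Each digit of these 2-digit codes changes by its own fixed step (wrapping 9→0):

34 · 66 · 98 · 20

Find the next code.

52

First digit: 3, 6, 9, 2 → 5 (+3 each step, mod 10).
Second digit: +2 each step, mod 10; 4, 6, 8, 0 → 2.
So the next code is 52.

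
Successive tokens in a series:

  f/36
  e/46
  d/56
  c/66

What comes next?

b/76

Letter: letters move back 1 place in the alphabet; f, e, d, c → b.
Second component — +10 each step: 36, 46, 56, 66 → 76.
So the next token is b/76.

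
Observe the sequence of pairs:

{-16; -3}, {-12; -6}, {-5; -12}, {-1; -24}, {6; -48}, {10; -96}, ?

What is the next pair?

{17; -192}

First entry goes -16, -12, -5, -1, 6, 10 → 17 (alternating steps +4, +7, +4, +7, …).
Second entry: ×2 each step, so -3, -6, -12, -24, -48, -96 → -192.
So the next pair is {17; -192}.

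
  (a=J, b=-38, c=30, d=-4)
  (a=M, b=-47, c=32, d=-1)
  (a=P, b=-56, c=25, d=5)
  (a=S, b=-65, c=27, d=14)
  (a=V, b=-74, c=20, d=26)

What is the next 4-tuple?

(a=Y, b=-83, c=22, d=41)

For the a, letters move forward 3 places in the alphabet: J, M, P, S, V → Y.
B — −9 each step: -38, -47, -56, -65, -74 → -83.
C: alternating steps +2, −7, +2, −7, …; 30, 32, 25, 27, 20 → 22.
D: -4, -1, 5, 14, 26 → 41 (differences are 3, 6, 9, … (increasing by 3 each time)).
Combining the parts gives (a=Y, b=-83, c=22, d=41).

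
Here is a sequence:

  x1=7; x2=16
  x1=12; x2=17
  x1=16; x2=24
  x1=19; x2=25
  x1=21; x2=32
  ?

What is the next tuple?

X1: differences are 5, 4, 3, … (decreasing by 1 each time); 7, 12, 16, 19, 21 → 22.
X2 goes 16, 17, 24, 25, 32 → 33 (alternating steps +1, +7, +1, +7, …).
Putting it together: x1=22; x2=33.

x1=22; x2=33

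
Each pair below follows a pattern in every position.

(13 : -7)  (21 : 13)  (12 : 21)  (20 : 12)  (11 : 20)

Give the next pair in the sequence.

First entry: 13, 21, 12, 20, 11 → 19 (alternating steps +8, −9, +8, −9, …).
Second entry — always the previous value of the first entry: -7, 13, 21, 12, 20 → 11.
So the next pair is (19 : 11).

(19 : 11)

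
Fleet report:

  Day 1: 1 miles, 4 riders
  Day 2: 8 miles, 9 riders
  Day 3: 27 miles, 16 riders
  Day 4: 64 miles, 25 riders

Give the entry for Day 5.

125 miles, 36 riders

Miles — perfect cubes: 1³, 2³, 3³, …: 1, 8, 27, 64 → 125.
Riders: perfect squares: 2², 3², 4², …; 4, 9, 16, 25 → 36.
Putting it together: 125 miles, 36 riders.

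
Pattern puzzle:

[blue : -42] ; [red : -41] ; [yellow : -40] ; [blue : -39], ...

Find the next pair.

Colour: repeats blue → red → yellow; blue, red, yellow, blue → red.
Second component: +1 each step, so -42, -41, -40, -39 → -38.
Combining the parts gives [red : -38].

[red : -38]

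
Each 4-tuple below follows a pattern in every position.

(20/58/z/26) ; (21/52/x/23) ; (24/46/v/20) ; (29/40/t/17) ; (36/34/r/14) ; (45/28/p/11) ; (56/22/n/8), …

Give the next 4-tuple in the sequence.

First part: differences are 1, 3, 5, … (increasing by 2 each time), so 20, 21, 24, 29, 36, 45, 56 → 69.
Second part: −6 each step, so 58, 52, 46, 40, 34, 28, 22 → 16.
Letter goes z, x, v, t, r, p, n → l (letters move back 2 places in the alphabet).
Fourth part: 26, 23, 20, 17, 14, 11, 8 → 5 (−3 each step).
Combining the parts gives (69/16/l/5).

(69/16/l/5)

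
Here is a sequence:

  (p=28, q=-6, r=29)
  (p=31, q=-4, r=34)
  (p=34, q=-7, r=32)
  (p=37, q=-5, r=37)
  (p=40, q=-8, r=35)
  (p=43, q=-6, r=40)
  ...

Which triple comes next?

P: +3 each step; 28, 31, 34, 37, 40, 43 → 46.
Q goes -6, -4, -7, -5, -8, -6 → -9 (alternating steps +2, −3, +2, −3, …).
For the r, alternating steps +5, −2, +5, −2, …: 29, 34, 32, 37, 35, 40 → 38.
Putting it together: (p=46, q=-9, r=38).

(p=46, q=-9, r=38)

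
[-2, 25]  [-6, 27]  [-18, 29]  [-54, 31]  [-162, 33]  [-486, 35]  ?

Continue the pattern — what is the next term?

For the first value, ×3 each step: -2, -6, -18, -54, -162, -486 → -1458.
Second value — +2 each step: 25, 27, 29, 31, 33, 35 → 37.
Putting it together: [-1458, 37].

[-1458, 37]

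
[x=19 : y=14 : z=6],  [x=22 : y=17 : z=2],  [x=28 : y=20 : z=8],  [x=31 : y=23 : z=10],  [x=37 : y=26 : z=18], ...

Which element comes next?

[x=40 : y=29 : z=28]

X — alternating steps +3, +6, +3, +6, …: 19, 22, 28, 31, 37 → 40.
Y — +3 each step: 14, 17, 20, 23, 26 → 29.
Z — each term is the sum of the two before it: 6, 2, 8, 10, 18 → 28.
Combining the parts gives [x=40 : y=29 : z=28].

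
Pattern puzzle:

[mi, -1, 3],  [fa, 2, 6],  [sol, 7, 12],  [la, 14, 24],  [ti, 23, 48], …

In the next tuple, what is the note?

do

For the note, runs through the solfège scale do→ti: mi, fa, sol, la, ti → do.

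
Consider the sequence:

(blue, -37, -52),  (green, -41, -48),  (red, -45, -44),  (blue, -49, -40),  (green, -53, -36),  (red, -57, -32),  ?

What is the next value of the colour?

Colour: blue, green, red, blue, green, red → blue (repeats blue → green → red).
Second value — −4 each step: -37, -41, -45, -49, -53, -57 → -61.
Third value: -52, -48, -44, -40, -36, -32 → -28 (+4 each step).

blue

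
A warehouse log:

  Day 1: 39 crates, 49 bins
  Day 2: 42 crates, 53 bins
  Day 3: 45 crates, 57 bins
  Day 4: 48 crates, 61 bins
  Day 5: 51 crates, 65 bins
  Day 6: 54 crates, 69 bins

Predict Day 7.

57 crates, 73 bins

Crates: +3 each step, so 39, 42, 45, 48, 51, 54 → 57.
Bins: +4 each step; 49, 53, 57, 61, 65, 69 → 73.
Combining the parts gives 57 crates, 73 bins.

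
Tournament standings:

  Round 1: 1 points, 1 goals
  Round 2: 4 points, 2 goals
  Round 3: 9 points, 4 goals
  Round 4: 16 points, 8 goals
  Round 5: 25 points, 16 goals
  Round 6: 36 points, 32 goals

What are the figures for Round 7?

Points: 1, 4, 9, 16, 25, 36 → 49 (perfect squares: 1², 2², 3², …).
Goals: ×2 each step, so 1, 2, 4, 8, 16, 32 → 64.
Combining the parts gives 49 points, 64 goals.

49 points, 64 goals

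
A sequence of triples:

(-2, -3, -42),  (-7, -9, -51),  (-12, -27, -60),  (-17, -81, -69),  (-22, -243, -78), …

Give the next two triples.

(-27, -729, -87), (-32, -2187, -96)

First slot — −5 each step: -2, -7, -12, -17, -22 → -27 → -32.
Second slot — ×3 each step: -3, -9, -27, -81, -243 → -729 → -2187.
Third slot — −9 each step: -42, -51, -60, -69, -78 → -87 → -96.
Putting the parts together: (-27, -729, -87) and then (-32, -2187, -96).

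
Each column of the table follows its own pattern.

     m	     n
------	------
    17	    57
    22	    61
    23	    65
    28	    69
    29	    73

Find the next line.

Column m — alternating steps +5, +1, +5, +1, …: 17, 22, 23, 28, 29 → 34.
Column n: 57, 61, 65, 69, 73 → 77 (+4 each step).
Putting it together: 34  77.

34  77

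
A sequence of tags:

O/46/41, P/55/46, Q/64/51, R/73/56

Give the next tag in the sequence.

S/82/61

Letter — letters move forward 1 place in the alphabet: O, P, Q, R → S.
Second component: +9 each step, so 46, 55, 64, 73 → 82.
Third component — +5 each step: 41, 46, 51, 56 → 61.
So the next tag is S/82/61.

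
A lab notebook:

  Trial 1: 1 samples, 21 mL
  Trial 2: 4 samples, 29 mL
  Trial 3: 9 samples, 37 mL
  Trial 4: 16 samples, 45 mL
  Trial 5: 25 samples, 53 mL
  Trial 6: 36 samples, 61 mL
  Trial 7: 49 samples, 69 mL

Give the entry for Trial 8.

64 samples, 77 mL

Samples: 1, 4, 9, 16, 25, 36, 49 → 64 (perfect squares: 1², 2², 3², …).
For the mL, +8 each step: 21, 29, 37, 45, 53, 61, 69 → 77.
Combining the parts gives 64 samples, 77 mL.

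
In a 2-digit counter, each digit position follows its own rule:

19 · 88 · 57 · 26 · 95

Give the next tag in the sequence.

64

First digit: 1, 8, 5, 2, 9 → 6 (−3 each step, mod 10).
Second digit: −1 each step, mod 10, so 9, 8, 7, 6, 5 → 4.
Putting it together: 64.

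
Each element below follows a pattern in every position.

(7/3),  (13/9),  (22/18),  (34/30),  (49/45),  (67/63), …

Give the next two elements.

First part: 7, 13, 22, 34, 49, 67 → 88 → 112 (differences are 6, 9, 12, … (increasing by 3 each time)).
Second part goes 3, 9, 18, 30, 45, 63 → 84 → 108 (always 4 less than the first part).
Putting the parts together: (88/84) and then (112/108).

(88/84), (112/108)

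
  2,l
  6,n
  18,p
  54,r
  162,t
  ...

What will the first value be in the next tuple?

486

For the first value, ×3 each step: 2, 6, 18, 54, 162 → 486.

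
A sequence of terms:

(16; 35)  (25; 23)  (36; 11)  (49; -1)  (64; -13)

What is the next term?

(81; -25)

First component — perfect squares: 4², 5², 6², …: 16, 25, 36, 49, 64 → 81.
Second component goes 35, 23, 11, -1, -13 → -25 (−12 each step).
Putting it together: (81; -25).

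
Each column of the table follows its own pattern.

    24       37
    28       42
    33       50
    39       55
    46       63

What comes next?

First component: differences are 4, 5, 6, … (increasing by 1 each time), so 24, 28, 33, 39, 46 → 54.
Second component: 37, 42, 50, 55, 63 → 68 (alternating steps +5, +8, +5, +8, …).
So the next row is 54  68.

54  68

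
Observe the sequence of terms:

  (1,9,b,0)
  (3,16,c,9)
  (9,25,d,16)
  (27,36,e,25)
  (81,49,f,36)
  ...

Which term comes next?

First component: ×3 each step; 1, 3, 9, 27, 81 → 243.
Second component: perfect squares: 3², 4², 5², …; 9, 16, 25, 36, 49 → 64.
Letter: letters move forward 1 place in the alphabet; b, c, d, e, f → g.
Fourth component goes 0, 9, 16, 25, 36 → 49 (always the previous value of the second component).
So the next term is (243,64,g,49).

(243,64,g,49)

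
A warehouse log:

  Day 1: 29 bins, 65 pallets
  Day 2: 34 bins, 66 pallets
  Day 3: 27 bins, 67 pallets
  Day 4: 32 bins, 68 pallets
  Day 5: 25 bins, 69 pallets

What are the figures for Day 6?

Bins goes 29, 34, 27, 32, 25 → 30 (alternating steps +5, −7, +5, −7, …).
Pallets: +1 each step, so 65, 66, 67, 68, 69 → 70.
So the next line is 30 bins, 70 pallets.

30 bins, 70 pallets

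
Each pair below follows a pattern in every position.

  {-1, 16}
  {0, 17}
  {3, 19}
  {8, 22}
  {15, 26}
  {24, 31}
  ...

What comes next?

{35, 37}

First component: differences are 1, 3, 5, … (increasing by 2 each time), so -1, 0, 3, 8, 15, 24 → 35.
Second component: differences are 1, 2, 3, … (increasing by 1 each time), so 16, 17, 19, 22, 26, 31 → 37.
Combining the parts gives {35, 37}.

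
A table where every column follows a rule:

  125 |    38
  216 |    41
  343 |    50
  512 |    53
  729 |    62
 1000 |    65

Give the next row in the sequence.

1331  74

For the first component, perfect cubes: 5³, 6³, 7³, …: 125, 216, 343, 512, 729, 1000 → 1331.
Second component: alternating steps +3, +9, +3, +9, …, so 38, 41, 50, 53, 62, 65 → 74.
So the next row is 1331  74.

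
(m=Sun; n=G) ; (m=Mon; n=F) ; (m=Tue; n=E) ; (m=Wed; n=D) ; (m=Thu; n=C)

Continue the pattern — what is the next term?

M goes Sun, Mon, Tue, Wed, Thu → Fri (runs through the weekdays Mon→Sun).
For the n, letters move back 1 place in the alphabet: G, F, E, D, C → B.
So the next term is (m=Fri; n=B).

(m=Fri; n=B)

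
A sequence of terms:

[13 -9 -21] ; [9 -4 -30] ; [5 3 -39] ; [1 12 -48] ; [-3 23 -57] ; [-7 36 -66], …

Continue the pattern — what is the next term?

[-11 51 -75]

First value goes 13, 9, 5, 1, -3, -7 → -11 (−4 each step).
Second value goes -9, -4, 3, 12, 23, 36 → 51 (differences are 5, 7, 9, … (increasing by 2 each time)).
Third value goes -21, -30, -39, -48, -57, -66 → -75 (−9 each step).
Putting it together: [-11 51 -75].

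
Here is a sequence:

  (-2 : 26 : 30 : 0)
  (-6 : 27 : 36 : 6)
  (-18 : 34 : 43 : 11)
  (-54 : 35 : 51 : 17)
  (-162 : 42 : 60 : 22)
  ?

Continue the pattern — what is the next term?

First value goes -2, -6, -18, -54, -162 → -486 (×3 each step).
Second value: 26, 27, 34, 35, 42 → 43 (alternating steps +1, +7, +1, +7, …).
For the third value, differences are 6, 7, 8, … (increasing by 1 each time): 30, 36, 43, 51, 60 → 70.
Fourth value: alternating steps +6, +5, +6, +5, …, so 0, 6, 11, 17, 22 → 28.
Combining the parts gives (-486 : 43 : 70 : 28).

(-486 : 43 : 70 : 28)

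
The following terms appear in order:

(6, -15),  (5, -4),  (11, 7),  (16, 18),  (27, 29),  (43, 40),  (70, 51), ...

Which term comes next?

(113, 62)

First component goes 6, 5, 11, 16, 27, 43, 70 → 113 (each term is the sum of the two before it).
Second component: -15, -4, 7, 18, 29, 40, 51 → 62 (+11 each step).
Combining the parts gives (113, 62).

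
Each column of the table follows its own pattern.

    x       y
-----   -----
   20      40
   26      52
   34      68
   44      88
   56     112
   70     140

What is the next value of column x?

86

Column x goes 20, 26, 34, 44, 56, 70 → 86 (differences are 6, 8, 10, … (increasing by 2 each time)).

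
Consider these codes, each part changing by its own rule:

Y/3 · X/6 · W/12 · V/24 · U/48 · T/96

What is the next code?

S/192

Letter goes Y, X, W, V, U, T → S (letters move back 1 place in the alphabet).
Second component: 3, 6, 12, 24, 48, 96 → 192 (×2 each step).
Putting it together: S/192.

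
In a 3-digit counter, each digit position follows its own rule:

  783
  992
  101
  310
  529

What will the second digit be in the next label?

Second digit — +1 each step, mod 10: 8, 9, 0, 1, 2 → 3.

3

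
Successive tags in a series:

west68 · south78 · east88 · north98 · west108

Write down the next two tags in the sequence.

south118, east128

For the direction, repeats west → south → east → north: west, south, east, north, west → south → east.
For the second component, +10 each step: 68, 78, 88, 98, 108 → 118 → 128.
Putting the parts together: south118 and then east128.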